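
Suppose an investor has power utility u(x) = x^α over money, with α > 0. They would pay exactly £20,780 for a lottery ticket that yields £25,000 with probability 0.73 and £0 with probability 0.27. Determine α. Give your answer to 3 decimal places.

α ≈ 1.702

Since u(0) = 0, the lottery's EU is 0.73·25000^α.
Setting u(20780) equal to that: 20780^α = 0.73·25000^α ⇒ (20780/25000)^α = 0.73.
α = ln(0.73) / ln(20780/25000) = -0.314711/-0.184885 ≈ 1.702.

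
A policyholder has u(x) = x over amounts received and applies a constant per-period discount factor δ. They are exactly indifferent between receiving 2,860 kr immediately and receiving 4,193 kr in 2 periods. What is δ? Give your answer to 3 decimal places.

The payoff in 2 periods is discounted by δ^2, so u(2860) = δ^2·u(4193) and δ^2 = u(2860)/u(4193).
With u(x) = x: δ^2 = 2860/4193 = 0.68209.
Taking the square root: δ = 0.68209^(1/2) ≈ 0.826.

δ ≈ 0.826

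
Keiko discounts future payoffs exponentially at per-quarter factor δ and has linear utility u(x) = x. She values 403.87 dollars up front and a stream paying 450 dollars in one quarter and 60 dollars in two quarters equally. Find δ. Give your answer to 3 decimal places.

δ ≈ 0.810

The stream is worth 450δ + 60δ² today, so 450δ + 60δ² = 403.87.
Rearranged: 60δ² + 450δ − 403.87 = 0.
δ = (−450 + √(450² + 4·60·403.87)) / (2·60) = (−450 + √299428.80) / 120 ≈ 0.810.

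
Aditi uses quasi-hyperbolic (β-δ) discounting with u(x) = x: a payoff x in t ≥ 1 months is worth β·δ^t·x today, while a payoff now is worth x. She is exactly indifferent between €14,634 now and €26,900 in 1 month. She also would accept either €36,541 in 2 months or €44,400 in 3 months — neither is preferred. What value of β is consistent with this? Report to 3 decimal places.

β ≈ 0.661

The second indifference involves only future payoffs, so β cancels: β·δ^2·36541 = β·δ^3·44400, giving δ = 36541/44400 = 0.82300.
The first indifference: 14634 = β·δ·26900, so β = 14634/(δ·26900) = 14634/(0.82300·26900) ≈ 0.661.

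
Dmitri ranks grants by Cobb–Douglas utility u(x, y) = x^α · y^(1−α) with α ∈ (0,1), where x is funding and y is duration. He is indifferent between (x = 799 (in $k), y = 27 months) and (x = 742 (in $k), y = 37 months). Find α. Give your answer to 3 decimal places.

α ≈ 0.810

The Cobb–Douglas utilities coincide, so 799^α·27^(1−α) = 742^α·37^(1−α).
Taking logs: α·ln 799 + (1−α)·ln 27 = α·ln 742 + (1−α)·ln 37, i.e. α·0.074012 = (1−α)·0.315081.
With A = 0.074012 and B = 0.315081: α·A = (1−α)·B, so α = B/(A+B) = 0.315081/0.389093 ≈ 0.810.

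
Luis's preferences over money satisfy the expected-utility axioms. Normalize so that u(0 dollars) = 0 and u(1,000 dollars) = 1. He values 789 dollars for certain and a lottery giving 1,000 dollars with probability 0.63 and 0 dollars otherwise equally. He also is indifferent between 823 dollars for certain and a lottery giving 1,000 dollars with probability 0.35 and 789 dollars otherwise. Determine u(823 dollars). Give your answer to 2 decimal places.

0.76

The first gamble pins u(789 dollars): it must equal 0.63·1 + 0.37·0 = 0.63.
Then u(823 dollars) = 0.35·u(1,000 dollars) + 0.65·u(789 dollars) = 0.35·1.00 + 0.65·0.63 = 0.7595.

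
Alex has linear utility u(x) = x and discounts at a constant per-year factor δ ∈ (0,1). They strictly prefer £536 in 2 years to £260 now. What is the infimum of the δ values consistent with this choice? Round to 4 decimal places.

δ > 0.6965

Under u(x) = x this choice says 260 < δ^2·536.
Dividing by 536: δ^2 > 0.48507. Both sides are positive, so the square root keeps the direction.
δ > (260/536)^(1/2) ≈ 0.6965.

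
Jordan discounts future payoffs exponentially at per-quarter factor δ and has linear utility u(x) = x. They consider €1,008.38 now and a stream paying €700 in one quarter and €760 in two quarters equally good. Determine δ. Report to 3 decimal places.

δ ≈ 0.780

The stream is worth 700δ + 760δ² today, so 700δ + 760δ² = 1008.38.
Rearranged: 760δ² + 700δ − 1008.38 = 0.
By the quadratic formula (taking the positive root), δ = (−700 + √3555475.20) / 1520 ≈ 0.780.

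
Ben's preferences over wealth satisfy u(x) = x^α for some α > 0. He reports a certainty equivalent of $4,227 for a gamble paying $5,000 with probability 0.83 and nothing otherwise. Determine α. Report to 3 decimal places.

EU(lottery) = 0.83·5000^α + 0.17·0 = 0.83·5000^α.
Indifference: 4227^α = 0.83·5000^α, so (4227/5000)^α = 0.83.
Taking logs: α·ln(4227/5000) = ln(0.83), so α = -0.186330 / -0.167945 ≈ 1.109.

α ≈ 1.109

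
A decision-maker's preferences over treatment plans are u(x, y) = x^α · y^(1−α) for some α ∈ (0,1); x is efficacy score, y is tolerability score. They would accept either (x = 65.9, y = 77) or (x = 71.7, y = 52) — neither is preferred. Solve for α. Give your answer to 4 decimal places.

The Cobb–Douglas utilities coincide, so 65.9^α·77^(1−α) = 71.7^α·52^(1−α).
(65.9/71.7)^α = (52/77)^(1−α); take logs: α·ln(65.9/71.7) = (1−α)·ln(52/77), i.e. α·-0.0843523 = (1−α)·-0.3925617.
With A = -0.0843523 and B = -0.3925617: α·A = (1−α)·B, so α = B/(A+B) = -0.3925617/-0.4769140 ≈ 0.8231.

α ≈ 0.8231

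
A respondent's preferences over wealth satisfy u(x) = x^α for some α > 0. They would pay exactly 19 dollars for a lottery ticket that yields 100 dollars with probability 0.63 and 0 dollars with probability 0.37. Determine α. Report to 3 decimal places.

α ≈ 0.278

Since u(0) = 0, the lottery's EU is 0.63·100^α.
Indifference: 19^α = 0.63·100^α, so (19/100)^α = 0.63.
Taking logs: α·ln(19/100) = ln(0.63), so α = -0.462035 / -1.660731 ≈ 0.278.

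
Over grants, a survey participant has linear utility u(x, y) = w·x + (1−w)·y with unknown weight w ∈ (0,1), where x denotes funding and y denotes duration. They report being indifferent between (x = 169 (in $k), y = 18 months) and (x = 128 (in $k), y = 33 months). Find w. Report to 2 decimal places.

Equating utilities: w·169 + (1−w)·18 = w·128 + (1−w)·33.
Rearranging, 41·w − 15·(1−w) = 0.
The marginal rate of substitution is 15/41, so w = 15/(41+15) = 0.27.

w = 0.27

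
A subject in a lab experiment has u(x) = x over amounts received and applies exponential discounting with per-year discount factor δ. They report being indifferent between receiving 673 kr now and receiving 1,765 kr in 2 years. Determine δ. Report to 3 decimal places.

Equating discounted utilities: u(673) = δ^2·u(1765) ⇒ δ^2 = u(673)/u(1765).
With u(x) = x: δ^2 = 673/1765 = 0.38130.
Taking the square root: δ = 0.38130^(1/2) ≈ 0.617.

δ ≈ 0.617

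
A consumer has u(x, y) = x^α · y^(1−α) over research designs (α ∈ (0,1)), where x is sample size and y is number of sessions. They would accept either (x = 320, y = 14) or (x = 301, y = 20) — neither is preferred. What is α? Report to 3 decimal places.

α ≈ 0.854

Indifference: 320^α · 14^(1−α) = 301^α · 20^(1−α).
Rearrange to (320/301)^α = (20/14)^(1−α) and take logs: α·0.061211 = (1−α)·0.356675.
Thus α·(0.417886) = 0.356675, so α = 0.356675/0.417886 ≈ 0.854.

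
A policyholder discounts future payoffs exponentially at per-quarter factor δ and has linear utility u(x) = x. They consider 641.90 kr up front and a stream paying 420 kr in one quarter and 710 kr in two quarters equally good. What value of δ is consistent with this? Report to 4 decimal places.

δ ≈ 0.7000

Equating present values: 641.90 = 420δ + 710δ².
That is, 710δ² + 420δ − 641.90 = 0, a quadratic in δ.
δ = (−420 + √(420² + 4·710·641.90)) / (2·710) = (−420 + √1999396.00) / 1420 ≈ 0.7000.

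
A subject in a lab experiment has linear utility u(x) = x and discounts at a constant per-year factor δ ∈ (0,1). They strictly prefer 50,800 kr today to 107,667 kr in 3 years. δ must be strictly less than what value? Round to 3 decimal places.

δ < 0.779

The preference means 50800 > δ^3·107667.
Hence δ^3 < 50800/107667 = 0.47183, and x ↦ x^(1/3) is increasing on (0,∞).
δ < 0.47183^(1/3) = 0.779.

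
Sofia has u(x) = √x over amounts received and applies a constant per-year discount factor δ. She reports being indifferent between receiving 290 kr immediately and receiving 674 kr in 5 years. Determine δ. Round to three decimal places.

The payoff in 5 years is discounted by δ^5, so u(290) = δ^5·u(674) and δ^5 = u(290)/u(674).
Since u(x) = √x, δ^5 = √(290/674) = 0.65595.
Taking the 5th root: δ = 0.65595^(1/5) ≈ 0.919.

δ ≈ 0.919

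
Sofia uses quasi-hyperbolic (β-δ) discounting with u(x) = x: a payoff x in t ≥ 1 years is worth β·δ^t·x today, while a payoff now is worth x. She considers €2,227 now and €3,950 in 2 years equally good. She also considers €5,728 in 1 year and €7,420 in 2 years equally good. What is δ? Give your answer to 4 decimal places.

Both payoffs in the second observation are in the future, so β drops out: δ^1·5728 = δ^2·7420 ⇒ δ = 5728/7420 = 0.77197.

δ ≈ 0.7720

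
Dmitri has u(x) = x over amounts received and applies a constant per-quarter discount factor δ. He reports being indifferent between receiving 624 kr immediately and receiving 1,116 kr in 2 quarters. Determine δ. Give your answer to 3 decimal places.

δ ≈ 0.748

Equating discounted utilities: u(624) = δ^2·u(1116) ⇒ δ^2 = u(624)/u(1116).
With u(x) = x: δ^2 = 624/1116 = 0.55914.
Hence δ = (0.55914)^(1/2) = 0.74776.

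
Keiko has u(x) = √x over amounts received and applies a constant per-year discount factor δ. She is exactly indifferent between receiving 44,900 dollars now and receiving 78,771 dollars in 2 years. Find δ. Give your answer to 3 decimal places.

The payoff in 2 years is discounted by δ^2, so u(44900) = δ^2·u(78771) and δ^2 = u(44900)/u(78771).
Since u(x) = √x, δ^2 = √(44900/78771) = 0.75499.
So δ = 0.75499^(1/2) ≈ 0.869.

δ ≈ 0.869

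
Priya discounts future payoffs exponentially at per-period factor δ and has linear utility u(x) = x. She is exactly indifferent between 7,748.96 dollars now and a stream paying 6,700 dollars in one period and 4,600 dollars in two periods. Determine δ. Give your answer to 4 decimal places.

Present value of the stream is 6700·δ + 4600·δ². Indifference gives 6700δ + 4600δ² = 7748.96.
That is, 4600δ² + 6700δ − 7748.96 = 0, a quadratic in δ.
δ = (−6700 + √(6700² + 4·4600·7748.96)) / (2·4600) = (−6700 + √187470864.00) / 9200 ≈ 0.7600.

δ ≈ 0.7600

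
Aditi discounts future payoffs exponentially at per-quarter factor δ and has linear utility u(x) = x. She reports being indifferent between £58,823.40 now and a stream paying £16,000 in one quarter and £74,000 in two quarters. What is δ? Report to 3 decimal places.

Equating present values: 58823.40 = 16000δ + 74000δ².
Rearranged: 74000δ² + 16000δ − 58823.40 = 0.
By the quadratic formula (taking the positive root), δ = (−16000 + √17667726400.00) / 148000 ≈ 0.790.

δ ≈ 0.790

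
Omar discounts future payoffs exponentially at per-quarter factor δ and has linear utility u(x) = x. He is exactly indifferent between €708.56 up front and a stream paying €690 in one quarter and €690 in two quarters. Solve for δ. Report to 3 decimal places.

Present value of the stream is 690·δ + 690·δ². Indifference gives 690δ + 690δ² = 708.56.
Rearranged: 690δ² + 690δ − 708.56 = 0.
δ = (−690 + √(690² + 4·690·708.56)) / (2·690) = (−690 + √2431725.60) / 1380 ≈ 0.630.

δ ≈ 0.630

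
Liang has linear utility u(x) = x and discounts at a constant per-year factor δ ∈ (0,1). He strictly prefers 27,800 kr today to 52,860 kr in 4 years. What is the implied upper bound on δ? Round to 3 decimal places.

δ < 0.852

The preference means 27800 > δ^4·52860.
So δ^4 < 27800/52860 = 0.52592; taking the 4th root of both positive sides preserves the inequality.
δ < 0.52592^(1/4) = 0.852.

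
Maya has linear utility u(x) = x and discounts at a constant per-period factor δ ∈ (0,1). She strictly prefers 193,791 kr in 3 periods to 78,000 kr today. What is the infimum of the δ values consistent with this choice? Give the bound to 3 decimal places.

Comparing present values: 78000 < δ^3·193791.
Hence δ^3 > 78000/193791 = 0.40250, and x ↦ x^(1/3) is increasing on (0,∞).
δ > (78000/193791)^(1/3) ≈ 0.738.

δ > 0.738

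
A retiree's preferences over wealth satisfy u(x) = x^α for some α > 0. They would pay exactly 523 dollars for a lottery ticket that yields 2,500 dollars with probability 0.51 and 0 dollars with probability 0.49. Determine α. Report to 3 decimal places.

α ≈ 0.430

EU(lottery) = 0.51·2500^α + 0.49·0 = 0.51·2500^α.
Setting u(523) equal to that: 523^α = 0.51·2500^α ⇒ (523/2500)^α = 0.51.
α = ln(0.51) / ln(523/2500) = -0.673345/-1.564465 ≈ 0.430.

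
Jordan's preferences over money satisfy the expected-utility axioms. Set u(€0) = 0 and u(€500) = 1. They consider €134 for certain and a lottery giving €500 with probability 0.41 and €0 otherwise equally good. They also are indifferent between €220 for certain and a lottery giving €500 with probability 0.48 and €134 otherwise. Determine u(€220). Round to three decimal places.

From the first indifference, u(€134) = 0.41·u(€500) + 0.59·u(€0) = 0.41·1 + 0.59·0 = 0.41.
The second indifference gives u(€220) = 0.48·u(€500) + 0.52·u(€134) = 0.48·1.00 + 0.52·0.41 = 0.6932.

0.693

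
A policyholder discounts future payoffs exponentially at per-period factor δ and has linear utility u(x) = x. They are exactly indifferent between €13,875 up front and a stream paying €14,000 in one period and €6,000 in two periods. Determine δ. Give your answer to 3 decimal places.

δ ≈ 0.750

Present value of the stream is 14000·δ + 6000·δ². Indifference gives 14000δ + 6000δ² = 13875.
So 6000δ² + 14000δ − 13875 = 0.
The positive root is δ = [−14000 + √(14000² + 4·6000·13875)] / (2·6000) = (−14000 + 23000.000)/12000 ≈ 0.750.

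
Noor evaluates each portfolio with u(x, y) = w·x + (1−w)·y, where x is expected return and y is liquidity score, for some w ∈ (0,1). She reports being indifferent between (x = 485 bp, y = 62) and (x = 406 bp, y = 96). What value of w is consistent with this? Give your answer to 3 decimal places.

w = 0.301

Equating utilities: w·485 + (1−w)·62 = w·406 + (1−w)·96.
w·(485−406) = (1−w)·(96−62), i.e. w·79 = (1−w)·34.
The marginal rate of substitution is 34/79, so w = 34/(79+34) = 0.301.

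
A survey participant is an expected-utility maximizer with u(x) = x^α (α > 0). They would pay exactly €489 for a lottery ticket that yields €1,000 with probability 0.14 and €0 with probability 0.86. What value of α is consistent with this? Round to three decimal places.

α ≈ 2.748

The lottery's expected utility is 0.14·u(1000) + 0.86·u(0) = 0.14·1000^α (since u(0) = 0 for α > 0).
Indifference: 489^α = 0.14·1000^α, so (489/1000)^α = 0.14.
α = ln(0.14) / ln(489/1000) = -1.966113/-0.715393 ≈ 2.748.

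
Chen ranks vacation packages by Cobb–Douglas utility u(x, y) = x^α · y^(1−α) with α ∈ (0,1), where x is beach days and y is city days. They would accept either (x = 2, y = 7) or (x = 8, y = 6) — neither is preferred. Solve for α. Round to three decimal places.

Set the two utilities equal: 2^α·7^(1−α) = 8^α·6^(1−α).
Rearrange to (2/8)^α = (6/7)^(1−α) and take logs: α·-1.386294 = (1−α)·-0.154151.
Thus α·(-1.540445) = -0.154151, so α = -0.154151/-1.540445 ≈ 0.100.

α ≈ 0.100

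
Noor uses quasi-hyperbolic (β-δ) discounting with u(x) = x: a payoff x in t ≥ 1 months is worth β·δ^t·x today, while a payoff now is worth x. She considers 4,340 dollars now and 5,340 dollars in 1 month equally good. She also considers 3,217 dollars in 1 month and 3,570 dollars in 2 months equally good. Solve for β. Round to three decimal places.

β ≈ 0.902

Both payoffs in the second observation are in the future, so β drops out: δ^1·3217 = δ^2·3570 ⇒ δ = 3217/3570 = 0.90112.
Substituting δ into 4340 = β·δ·5340: β = 4340/(4811.983) ≈ 0.902.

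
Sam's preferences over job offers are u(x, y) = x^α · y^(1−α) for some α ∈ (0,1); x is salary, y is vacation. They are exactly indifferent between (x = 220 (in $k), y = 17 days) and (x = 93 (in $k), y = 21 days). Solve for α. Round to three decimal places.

Indifference: 220^α · 17^(1−α) = 93^α · 21^(1−α).
Taking logs: α·ln 220 + (1−α)·ln 17 = α·ln 93 + (1−α)·ln 21, i.e. α·0.861028 = (1−α)·0.211309.
Thus α·(1.072337) = 0.211309, so α = 0.211309/1.072337 ≈ 0.197.

α ≈ 0.197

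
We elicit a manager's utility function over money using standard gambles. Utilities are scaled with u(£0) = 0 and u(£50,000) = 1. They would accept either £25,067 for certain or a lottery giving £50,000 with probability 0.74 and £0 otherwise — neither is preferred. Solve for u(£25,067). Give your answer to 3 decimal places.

0.740

By the standard-gamble method, u(£25,067) is just the indifference probability on the best outcome: 0.74.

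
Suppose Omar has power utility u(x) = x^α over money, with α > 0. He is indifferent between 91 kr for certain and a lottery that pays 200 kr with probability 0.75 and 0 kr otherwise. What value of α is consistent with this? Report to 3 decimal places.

Since u(0) = 0, the lottery's EU is 0.75·200^α.
Equating: 91^α = 0.75·200^α, i.e. 0.4550^α = 0.75.
Take logs: α = ln 0.75 / ln(91/200) ≈ 0.36533.

α ≈ 0.365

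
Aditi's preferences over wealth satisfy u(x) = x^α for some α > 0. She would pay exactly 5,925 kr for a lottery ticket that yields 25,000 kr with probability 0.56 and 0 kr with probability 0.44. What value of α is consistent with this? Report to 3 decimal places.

α ≈ 0.403

EU(lottery) = 0.56·25000^α + 0.44·0 = 0.56·25000^α.
Equating: 5925^α = 0.56·25000^α, i.e. 0.2370^α = 0.56.
Take logs: α = ln 0.56 / ln(5925/25000) ≈ 0.40274.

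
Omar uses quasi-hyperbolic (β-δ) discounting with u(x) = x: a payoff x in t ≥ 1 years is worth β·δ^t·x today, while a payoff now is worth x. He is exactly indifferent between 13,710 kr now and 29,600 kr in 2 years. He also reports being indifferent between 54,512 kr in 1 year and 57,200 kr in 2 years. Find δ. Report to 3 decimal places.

δ ≈ 0.953

From the later pair, β·δ^1·54512 = β·δ^2·57200; dividing through, δ = 54512/57200 = 0.95301.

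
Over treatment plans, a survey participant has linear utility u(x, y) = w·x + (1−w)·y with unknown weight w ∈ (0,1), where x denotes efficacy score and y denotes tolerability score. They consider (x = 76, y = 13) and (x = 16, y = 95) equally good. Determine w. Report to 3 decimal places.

w = 0.577

u(76,13) = u(16,95) means w·76 + (1−w)·13 = w·16 + (1−w)·95.
w·(76−16) = (1−w)·(95−13), i.e. w·60 = (1−w)·82.
The marginal rate of substitution is 82/60, so w = 82/(60+82) = 0.577.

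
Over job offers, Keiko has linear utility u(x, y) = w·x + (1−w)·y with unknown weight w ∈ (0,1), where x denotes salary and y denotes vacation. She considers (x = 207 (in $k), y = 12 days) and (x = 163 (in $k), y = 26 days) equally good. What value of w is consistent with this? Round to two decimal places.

w = 0.24

u(207,12) = u(163,26) means w·207 + (1−w)·12 = w·163 + (1−w)·26.
Rearranging, 44·w − 14·(1−w) = 0.
The marginal rate of substitution is 14/44, so w = 14/(44+14) = 0.24.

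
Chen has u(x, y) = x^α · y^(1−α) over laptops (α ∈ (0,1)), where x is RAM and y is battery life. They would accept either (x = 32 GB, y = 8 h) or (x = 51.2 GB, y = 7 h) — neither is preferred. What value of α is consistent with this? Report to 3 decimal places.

Set the two utilities equal: 32^α·8^(1−α) = 51.2^α·7^(1−α).
Rearrange to (32/51.2)^α = (7/8)^(1−α) and take logs: α·-0.470004 = (1−α)·-0.133531.
Thus α·(-0.603535) = -0.133531, so α = -0.133531/-0.603535 ≈ 0.221.

α ≈ 0.221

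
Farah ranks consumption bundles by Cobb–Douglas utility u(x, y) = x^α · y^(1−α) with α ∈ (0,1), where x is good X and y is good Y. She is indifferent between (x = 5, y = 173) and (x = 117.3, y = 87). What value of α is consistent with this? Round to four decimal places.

Indifference: 5^α · 173^(1−α) = 117.3^α · 87^(1−α).
Taking logs: α·ln 5 + (1−α)·ln 173 = α·ln 117.3 + (1−α)·ln 87, i.e. α·-3.1552968 = (1−α)·-0.6873835.
So α/(1−α) = (-0.6873835)/(-3.1552968) = 0.2178507, and α = 0.2178507/1.2178507 ≈ 0.1789.

α ≈ 0.1789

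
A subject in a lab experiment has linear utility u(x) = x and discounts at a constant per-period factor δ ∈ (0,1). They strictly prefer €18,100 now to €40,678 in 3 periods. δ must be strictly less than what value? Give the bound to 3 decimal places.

Under u(x) = x this choice says 18100 > δ^3·40678.
So δ^3 < 18100/40678 = 0.44496; taking the cube root of both positive sides preserves the inequality.
δ < (18100/40678)^(1/3) ≈ 0.763.

δ < 0.763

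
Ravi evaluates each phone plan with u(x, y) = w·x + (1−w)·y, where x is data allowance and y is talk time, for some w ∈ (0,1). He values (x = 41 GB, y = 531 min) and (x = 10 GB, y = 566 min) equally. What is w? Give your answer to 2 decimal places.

w = 0.53

Equating utilities: w·41 + (1−w)·531 = w·10 + (1−w)·566.
Collecting terms: w·31 = (1−w)·35.
The marginal rate of substitution is 35/31, so w = 35/(31+35) = 0.53.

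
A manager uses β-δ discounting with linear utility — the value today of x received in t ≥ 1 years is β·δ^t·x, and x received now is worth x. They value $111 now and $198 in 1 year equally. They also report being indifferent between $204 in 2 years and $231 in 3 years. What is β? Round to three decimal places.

β ≈ 0.635

From the later pair, β·δ^2·204 = β·δ^3·231; dividing through, δ = 204/231 = 0.88312.
The first indifference: 111 = β·δ·198, so β = 111/(δ·198) = 111/(0.88312·198) ≈ 0.635.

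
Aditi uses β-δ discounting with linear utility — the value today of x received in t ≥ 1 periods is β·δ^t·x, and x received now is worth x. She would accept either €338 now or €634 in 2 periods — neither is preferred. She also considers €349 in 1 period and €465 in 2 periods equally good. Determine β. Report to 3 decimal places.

From the later pair, β·δ^1·349 = β·δ^2·465; dividing through, δ = 349/465 = 0.75054.
Now use the now-vs-future pair: 338 = β·δ^2·634 gives β = 338/(0.56331·634) ≈ 0.946.

β ≈ 0.946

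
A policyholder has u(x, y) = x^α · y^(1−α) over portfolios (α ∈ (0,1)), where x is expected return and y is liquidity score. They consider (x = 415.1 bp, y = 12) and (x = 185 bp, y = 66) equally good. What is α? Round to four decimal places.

Indifference: 415.1^α · 12^(1−α) = 185^α · 66^(1−α).
Taking logs: α·ln 415.1 + (1−α)·ln 12 = α·ln 185 + (1−α)·ln 66, i.e. α·0.8081636 = (1−α)·1.7047481.
With A = 0.8081636 and B = 1.7047481: α·A = (1−α)·B, so α = B/(A+B) = 1.7047481/2.5129117 ≈ 0.6784.

α ≈ 0.6784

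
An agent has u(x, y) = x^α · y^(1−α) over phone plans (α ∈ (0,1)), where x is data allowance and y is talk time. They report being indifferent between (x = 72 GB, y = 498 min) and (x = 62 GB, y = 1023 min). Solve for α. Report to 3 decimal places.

α ≈ 0.828

Indifference: 72^α · 498^(1−α) = 62^α · 1023^(1−α).
(72/62)^α = (1023/498)^(1−α); take logs: α·ln(72/62) = (1−α)·ln(1023/498), i.e. α·0.149532 = (1−α)·0.719895.
So α/(1−α) = (0.719895)/(0.149532) = 4.814321, and α = 4.814321/5.814321 ≈ 0.828.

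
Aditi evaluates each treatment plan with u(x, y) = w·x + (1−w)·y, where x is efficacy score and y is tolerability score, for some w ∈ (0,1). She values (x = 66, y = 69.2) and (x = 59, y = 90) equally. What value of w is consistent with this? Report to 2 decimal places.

w = 0.75

Equating utilities: w·66 + (1−w)·69.2 = w·59 + (1−w)·90.
w·(66−59) = (1−w)·(90−69.2), i.e. w·7 = (1−w)·20.8.
Hence w = 20.8/(7+20.8) = 20.8/27.8 = 0.75.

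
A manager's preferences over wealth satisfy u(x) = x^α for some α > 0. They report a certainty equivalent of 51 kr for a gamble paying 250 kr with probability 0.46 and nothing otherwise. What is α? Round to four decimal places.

The lottery's expected utility is 0.46·u(250) + 0.54·u(0) = 0.46·250^α (since u(0) = 0 for α > 0).
Setting u(51) equal to that: 51^α = 0.46·250^α ⇒ (51/250)^α = 0.46.
α = ln(0.46) / ln(51/250) = -0.7765288/-1.5896353 ≈ 0.4885.

α ≈ 0.4885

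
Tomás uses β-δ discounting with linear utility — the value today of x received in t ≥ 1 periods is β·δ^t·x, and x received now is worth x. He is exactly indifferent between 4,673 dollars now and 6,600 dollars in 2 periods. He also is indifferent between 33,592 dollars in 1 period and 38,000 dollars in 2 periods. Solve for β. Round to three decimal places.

From the later pair, β·δ^1·33592 = β·δ^2·38000; dividing through, δ = 33592/38000 = 0.88400.
Now use the now-vs-future pair: 4673 = β·δ^2·6600 gives β = 4673/(0.78146·6600) ≈ 0.906.

β ≈ 0.906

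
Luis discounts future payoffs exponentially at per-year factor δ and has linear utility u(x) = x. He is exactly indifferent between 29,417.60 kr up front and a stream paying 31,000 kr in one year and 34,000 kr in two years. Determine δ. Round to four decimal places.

Equating present values: 29417.60 = 31000δ + 34000δ².
Rearranged: 34000δ² + 31000δ − 29417.60 = 0.
The positive root is δ = [−31000 + √(31000² + 4·34000·29417.60)] / (2·34000) = (−31000 + 70440.000)/68000 ≈ 0.5800.

δ ≈ 0.5800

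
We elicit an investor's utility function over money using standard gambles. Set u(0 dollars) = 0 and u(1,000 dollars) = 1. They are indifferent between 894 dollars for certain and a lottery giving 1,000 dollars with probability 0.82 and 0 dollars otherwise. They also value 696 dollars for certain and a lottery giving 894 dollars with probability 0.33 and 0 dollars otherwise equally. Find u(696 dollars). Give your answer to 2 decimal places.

From the first indifference, u(894 dollars) = 0.82·u(1,000 dollars) + 0.18·u(0 dollars) = 0.82·1 + 0.18·0 = 0.82.
Then u(696 dollars) = 0.33·u(894 dollars) + 0.67·u(0 dollars) = 0.33·0.82 + 0.67·0.00 = 0.2706.

0.27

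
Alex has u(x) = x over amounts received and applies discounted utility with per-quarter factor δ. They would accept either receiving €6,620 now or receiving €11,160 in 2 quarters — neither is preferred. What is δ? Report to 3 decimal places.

δ ≈ 0.770

Indifference means u(6620) = δ^2 · u(11160), so δ^2 = u(6620)/u(11160).
With u(x) = x: δ^2 = 6620/11160 = 0.59319.
So δ = 0.59319^(1/2) ≈ 0.770.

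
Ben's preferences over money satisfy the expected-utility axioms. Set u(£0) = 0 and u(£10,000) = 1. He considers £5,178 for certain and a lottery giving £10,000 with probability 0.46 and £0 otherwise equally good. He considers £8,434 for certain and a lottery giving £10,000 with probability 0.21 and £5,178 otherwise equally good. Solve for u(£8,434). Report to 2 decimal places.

First, u(£5,178) = 0.46·u(£10,000) + 0.54·u(£0) = 0.46.
The second indifference gives u(£8,434) = 0.21·u(£10,000) + 0.79·u(£5,178) = 0.21·1.00 + 0.79·0.46 = 0.5734.

0.57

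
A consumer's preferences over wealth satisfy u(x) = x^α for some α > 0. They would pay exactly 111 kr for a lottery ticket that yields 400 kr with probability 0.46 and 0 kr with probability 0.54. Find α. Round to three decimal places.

α ≈ 0.606

EU(lottery) = 0.46·400^α + 0.54·0 = 0.46·400^α.
Indifference: 111^α = 0.46·400^α, so (111/400)^α = 0.46.
Take logs: α = ln 0.46 / ln(111/400) ≈ 0.60575.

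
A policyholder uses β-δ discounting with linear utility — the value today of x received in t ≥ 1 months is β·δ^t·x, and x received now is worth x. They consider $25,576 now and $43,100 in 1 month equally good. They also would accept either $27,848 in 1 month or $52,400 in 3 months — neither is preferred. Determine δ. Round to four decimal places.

From the later pair, β·δ^1·27848 = β·δ^3·52400; dividing through, δ^2 = 27848/52400 = 0.53145, so δ = 0.72901.

δ ≈ 0.7290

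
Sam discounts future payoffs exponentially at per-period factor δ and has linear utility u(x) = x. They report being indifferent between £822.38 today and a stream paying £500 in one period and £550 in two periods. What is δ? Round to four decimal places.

δ ≈ 0.8500

The stream is worth 500δ + 550δ² today, so 500δ + 550δ² = 822.38.
So 550δ² + 500δ − 822.38 = 0.
By the quadratic formula (taking the positive root), δ = (−500 + √2059236.00) / 1100 ≈ 0.8500.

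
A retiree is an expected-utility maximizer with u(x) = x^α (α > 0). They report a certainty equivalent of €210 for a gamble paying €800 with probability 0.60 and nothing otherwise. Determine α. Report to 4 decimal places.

EU(lottery) = 0.60·800^α + 0.40·0 = 0.60·800^α.
Indifference: 210^α = 0.60·800^α, so (210/800)^α = 0.60.
Taking logs: α·ln(210/800) = ln(0.60), so α = -0.5108256 / -1.3375042 ≈ 0.3819.

α ≈ 0.3819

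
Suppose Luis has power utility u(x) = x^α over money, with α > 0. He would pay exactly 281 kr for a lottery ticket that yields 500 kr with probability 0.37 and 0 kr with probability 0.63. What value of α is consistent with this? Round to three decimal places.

The lottery's expected utility is 0.37·u(500) + 0.63·u(0) = 0.37·500^α (since u(0) = 0 for α > 0).
Setting u(281) equal to that: 281^α = 0.37·500^α ⇒ (281/500)^α = 0.37.
Take logs: α = ln 0.37 / ln(281/500) ≈ 1.72537.

α ≈ 1.725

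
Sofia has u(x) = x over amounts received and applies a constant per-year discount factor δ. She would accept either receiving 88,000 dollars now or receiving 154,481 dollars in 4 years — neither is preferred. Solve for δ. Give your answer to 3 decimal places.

Equating discounted utilities: u(88000) = δ^4·u(154481) ⇒ δ^4 = u(88000)/u(154481).
With u(x) = x: δ^4 = 88000/154481 = 0.56965.
Taking the 4th root: δ = 0.56965^(1/4) ≈ 0.869.

δ ≈ 0.869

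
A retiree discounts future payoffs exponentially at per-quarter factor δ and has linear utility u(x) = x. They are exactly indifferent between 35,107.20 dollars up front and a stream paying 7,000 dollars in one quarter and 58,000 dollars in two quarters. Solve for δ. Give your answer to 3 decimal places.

Equating present values: 35107.20 = 7000δ + 58000δ².
So 58000δ² + 7000δ − 35107.20 = 0.
By the quadratic formula (taking the positive root), δ = (−7000 + √8193870400.00) / 116000 ≈ 0.720.

δ ≈ 0.720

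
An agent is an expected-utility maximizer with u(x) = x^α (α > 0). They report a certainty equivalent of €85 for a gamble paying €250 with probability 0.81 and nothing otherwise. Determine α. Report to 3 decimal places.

α ≈ 0.195

Since u(0) = 0, the lottery's EU is 0.81·250^α.
Setting u(85) equal to that: 85^α = 0.81·250^α ⇒ (85/250)^α = 0.81.
α = ln(0.81) / ln(85/250) = -0.210721/-1.078810 ≈ 0.195.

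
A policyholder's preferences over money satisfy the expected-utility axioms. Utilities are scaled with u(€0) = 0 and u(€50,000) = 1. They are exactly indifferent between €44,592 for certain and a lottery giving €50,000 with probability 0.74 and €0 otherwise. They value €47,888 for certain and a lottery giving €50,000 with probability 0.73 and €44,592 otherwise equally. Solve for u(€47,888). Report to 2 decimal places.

0.93

From the first indifference, u(€44,592) = 0.74·u(€50,000) + 0.26·u(€0) = 0.74·1 + 0.26·0 = 0.74.
Chaining: u(€47,888) = 0.73·1.00 + 0.27·0.74 = 0.9298.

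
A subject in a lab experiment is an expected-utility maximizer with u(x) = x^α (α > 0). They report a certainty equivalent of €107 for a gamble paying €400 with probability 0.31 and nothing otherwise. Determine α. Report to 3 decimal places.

Since u(0) = 0, the lottery's EU is 0.31·400^α.
Equating: 107^α = 0.31·400^α, i.e. 0.2675^α = 0.31.
Taking logs: α·ln(107/400) = ln(0.31), so α = -1.171183 / -1.318636 ≈ 0.888.

α ≈ 0.888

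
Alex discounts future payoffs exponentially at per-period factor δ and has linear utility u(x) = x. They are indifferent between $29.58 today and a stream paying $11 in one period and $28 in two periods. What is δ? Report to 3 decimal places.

Present value of the stream is 11·δ + 28·δ². Indifference gives 11δ + 28δ² = 29.58.
So 28δ² + 11δ − 29.58 = 0.
δ = (−11 + √(11² + 4·28·29.58)) / (2·28) = (−11 + √3433.96) / 56 ≈ 0.850.

δ ≈ 0.850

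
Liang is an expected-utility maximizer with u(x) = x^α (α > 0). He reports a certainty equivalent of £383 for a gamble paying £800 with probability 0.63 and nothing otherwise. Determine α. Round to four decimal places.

The lottery's expected utility is 0.63·u(800) + 0.37·u(0) = 0.63·800^α (since u(0) = 0 for α > 0).
Equating: 383^α = 0.63·800^α, i.e. 0.4788^α = 0.63.
Taking logs: α·ln(383/800) = ln(0.63), so α = -0.4620355 / -0.7365767 ≈ 0.6273.

α ≈ 0.6273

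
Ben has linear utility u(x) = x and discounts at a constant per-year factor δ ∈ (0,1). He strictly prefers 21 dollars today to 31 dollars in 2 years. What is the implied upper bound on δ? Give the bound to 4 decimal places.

Under u(x) = x this choice says 21 > δ^2·31.
So δ^2 < 21/31 = 0.67742; taking the square root of both positive sides preserves the inequality.
δ < (21/31)^(1/2) ≈ 0.8231.

δ < 0.8231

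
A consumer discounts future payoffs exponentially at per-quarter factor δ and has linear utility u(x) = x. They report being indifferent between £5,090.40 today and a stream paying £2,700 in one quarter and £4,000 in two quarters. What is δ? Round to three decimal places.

δ ≈ 0.840

Present value of the stream is 2700·δ + 4000·δ². Indifference gives 2700δ + 4000δ² = 5090.40.
Rearranged: 4000δ² + 2700δ − 5090.40 = 0.
δ = (−2700 + √(2700² + 4·4000·5090.40)) / (2·4000) = (−2700 + √88736400.00) / 8000 ≈ 0.840.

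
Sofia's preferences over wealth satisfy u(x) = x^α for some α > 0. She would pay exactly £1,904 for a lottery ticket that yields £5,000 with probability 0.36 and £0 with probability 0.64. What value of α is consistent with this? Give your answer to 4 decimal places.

Since u(0) = 0, the lottery's EU is 0.36·5000^α.
Indifference: 1904^α = 0.36·5000^α, so (1904/5000)^α = 0.36.
Take logs: α = ln 0.36 / ln(1904/5000) ≈ 1.058179.

α ≈ 1.0582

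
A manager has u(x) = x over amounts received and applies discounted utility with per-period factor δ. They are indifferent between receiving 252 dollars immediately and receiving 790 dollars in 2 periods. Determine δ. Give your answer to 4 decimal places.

Equating discounted utilities: u(252) = δ^2·u(790) ⇒ δ^2 = u(252)/u(790).
With u(x) = x: δ^2 = 252/790 = 0.31899.
Hence δ = (0.31899)^(1/2) = 0.564790.

δ ≈ 0.5648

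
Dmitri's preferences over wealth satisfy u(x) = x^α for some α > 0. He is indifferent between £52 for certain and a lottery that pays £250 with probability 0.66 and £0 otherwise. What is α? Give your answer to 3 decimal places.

The lottery's expected utility is 0.66·u(250) + 0.34·u(0) = 0.66·250^α (since u(0) = 0 for α > 0).
Setting u(52) equal to that: 52^α = 0.66·250^α ⇒ (52/250)^α = 0.66.
Take logs: α = ln 0.66 / ln(52/250) ≈ 0.26462.

α ≈ 0.265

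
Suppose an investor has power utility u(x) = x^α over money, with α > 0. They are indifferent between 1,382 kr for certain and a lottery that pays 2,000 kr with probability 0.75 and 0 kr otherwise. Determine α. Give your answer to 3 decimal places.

α ≈ 0.778

EU(lottery) = 0.75·2000^α + 0.25·0 = 0.75·2000^α.
Equating: 1382^α = 0.75·2000^α, i.e. 0.6910^α = 0.75.
Take logs: α = ln 0.75 / ln(1382/2000) ≈ 0.77833.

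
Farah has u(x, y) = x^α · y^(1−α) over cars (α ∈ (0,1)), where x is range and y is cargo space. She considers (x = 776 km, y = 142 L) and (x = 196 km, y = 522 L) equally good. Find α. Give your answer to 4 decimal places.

Set the two utilities equal: 776^α·142^(1−α) = 196^α·522^(1−α).
Rearrange to (776/196)^α = (522/142)^(1−α) and take logs: α·1.3760379 = (1−α)·1.3018405.
So α/(1−α) = (1.3018405)/(1.3760379) = 0.9460790, and α = 0.9460790/1.9460790 ≈ 0.4861.

α ≈ 0.4861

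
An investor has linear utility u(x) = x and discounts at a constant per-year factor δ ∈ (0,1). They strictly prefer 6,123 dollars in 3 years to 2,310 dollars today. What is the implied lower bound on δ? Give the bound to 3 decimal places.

The preference means 2310 < δ^3·6123.
Hence δ^3 > 2310/6123 = 0.37727, and x ↦ x^(1/3) is increasing on (0,∞).
δ > (2310/6123)^(1/3) ≈ 0.723.

δ > 0.723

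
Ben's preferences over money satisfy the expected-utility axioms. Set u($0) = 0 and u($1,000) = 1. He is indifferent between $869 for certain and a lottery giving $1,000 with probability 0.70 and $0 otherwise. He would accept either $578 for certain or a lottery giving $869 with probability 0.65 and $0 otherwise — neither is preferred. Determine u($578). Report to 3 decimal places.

From the first indifference, u($869) = 0.70·u($1,000) + 0.30·u($0) = 0.70·1 + 0.30·0 = 0.70.
Then u($578) = 0.65·u($869) + 0.35·u($0) = 0.65·0.70 + 0.35·0.00 = 0.4550.

0.455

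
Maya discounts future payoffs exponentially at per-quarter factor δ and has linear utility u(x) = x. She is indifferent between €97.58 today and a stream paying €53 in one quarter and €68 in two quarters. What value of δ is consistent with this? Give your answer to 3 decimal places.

Equating present values: 97.58 = 53δ + 68δ².
That is, 68δ² + 53δ − 97.58 = 0, a quadratic in δ.
By the quadratic formula (taking the positive root), δ = (−53 + √29350.76) / 136 ≈ 0.870.

δ ≈ 0.870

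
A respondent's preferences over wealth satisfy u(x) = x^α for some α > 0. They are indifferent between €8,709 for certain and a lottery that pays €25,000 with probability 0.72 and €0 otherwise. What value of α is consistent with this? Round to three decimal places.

α ≈ 0.312

The lottery's expected utility is 0.72·u(25000) + 0.28·u(0) = 0.72·25000^α (since u(0) = 0 for α > 0).
Indifference: 8709^α = 0.72·25000^α, so (8709/25000)^α = 0.72.
Take logs: α = ln 0.72 / ln(8709/25000) ≈ 0.31152.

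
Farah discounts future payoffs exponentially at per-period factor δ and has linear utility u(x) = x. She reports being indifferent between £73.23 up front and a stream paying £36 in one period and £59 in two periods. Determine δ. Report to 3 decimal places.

δ ≈ 0.850

The stream is worth 36δ + 59δ² today, so 36δ + 59δ² = 73.23.
Rearranged: 59δ² + 36δ − 73.23 = 0.
δ = (−36 + √(36² + 4·59·73.23)) / (2·59) = (−36 + √18578.28) / 118 ≈ 0.850.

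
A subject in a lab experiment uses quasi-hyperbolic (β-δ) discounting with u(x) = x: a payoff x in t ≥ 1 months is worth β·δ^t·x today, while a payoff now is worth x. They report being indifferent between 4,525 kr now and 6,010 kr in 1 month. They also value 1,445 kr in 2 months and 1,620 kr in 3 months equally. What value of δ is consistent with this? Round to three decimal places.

The second indifference involves only future payoffs, so β cancels: β·δ^2·1445 = β·δ^3·1620, giving δ = 1445/1620 = 0.89198.

δ ≈ 0.892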